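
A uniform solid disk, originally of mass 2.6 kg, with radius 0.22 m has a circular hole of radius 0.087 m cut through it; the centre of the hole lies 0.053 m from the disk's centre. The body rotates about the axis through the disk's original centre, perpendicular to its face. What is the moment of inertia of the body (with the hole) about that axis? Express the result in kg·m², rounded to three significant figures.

0.0602

Unpierced body about its centre: I₀ = (1/2)MR² = (1/2)(2.6)(0.22)² = 0.06292 kg·m².
The removed disk has mass m = M·(r/R)² = (2.6)(0.087/0.22)² = 0.4066 kg (same uniform areal density).
Its moment of inertia about the rotation axis (parallel-axis theorem): I_hole = (1/2)mr² + md² = (1/2)(0.4066)(0.087)² + (0.4066)(0.053)² = 0.0026809 kg·m².
Treating the hole as negative mass, I = I₀ − I_hole = 0.06292 − 0.0026809 = 0.060239 kg·m².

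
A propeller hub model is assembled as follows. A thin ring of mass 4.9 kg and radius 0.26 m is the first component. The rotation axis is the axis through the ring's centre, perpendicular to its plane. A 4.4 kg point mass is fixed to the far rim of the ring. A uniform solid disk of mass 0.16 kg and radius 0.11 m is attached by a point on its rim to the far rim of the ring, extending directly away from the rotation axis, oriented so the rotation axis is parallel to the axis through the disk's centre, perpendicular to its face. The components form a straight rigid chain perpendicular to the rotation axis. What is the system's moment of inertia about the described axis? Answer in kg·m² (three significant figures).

Thin ring: I_cm = MR² = (4.9)(0.26)² = 0.33124 kg·m²; axis through the centre, so I = 0.33124 kg·m².
Point mass: I_cm = 0; centre at d = 0.26 m, so the parallel axis theorem gives I = 0 + (4.4)(0.26)² = 0.29744 kg·m².
Solid disk: I_cm = (1/2)MR² = (1/2)(0.16)(0.11)² = 0.000968 kg·m²; centre at d = 0.26 + 0.11 = 0.37 m, so the parallel axis theorem gives I = 0.000968 + (0.16)(0.37)² = 0.022872 kg·m².
Total I = 0.33124 + 0.29744 + 0.022872 = 0.65155 kg·m².

0.652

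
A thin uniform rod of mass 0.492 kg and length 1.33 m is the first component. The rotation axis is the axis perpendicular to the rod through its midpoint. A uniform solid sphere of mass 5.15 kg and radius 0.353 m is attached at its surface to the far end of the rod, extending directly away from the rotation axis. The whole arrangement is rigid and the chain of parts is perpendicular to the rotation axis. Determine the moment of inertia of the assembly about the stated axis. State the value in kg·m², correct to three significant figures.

Thin rod: I_cm = (1/12)ML² = (1/12)(0.492)(1.33)² = 0.072525 kg·m²; axis through the centre, so I = 0.072525 kg·m².
Solid sphere: I_cm = (2/5)MR² = (2/5)(5.15)(0.353)² = 0.25669 kg·m²; centre at d = 0.665 + 0.353 = 1.018 m, so the parallel axis theorem gives I = 0.25669 + (5.15)(1.018)² = 5.5938 kg·m².
Total I = 0.072525 + 5.5938 = 5.6663 kg·m².

5.67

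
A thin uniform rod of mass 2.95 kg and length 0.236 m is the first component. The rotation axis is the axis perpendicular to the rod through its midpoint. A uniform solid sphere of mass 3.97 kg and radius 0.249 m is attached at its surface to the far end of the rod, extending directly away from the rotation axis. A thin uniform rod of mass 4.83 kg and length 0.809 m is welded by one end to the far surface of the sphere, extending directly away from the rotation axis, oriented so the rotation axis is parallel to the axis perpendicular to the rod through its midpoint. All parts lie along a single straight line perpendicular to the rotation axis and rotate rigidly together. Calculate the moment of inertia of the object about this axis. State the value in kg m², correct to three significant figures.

5.94

Thin rod: I_cm = (1/12)ML² = (1/12)(2.95)(0.236)² = 0.013692 kg m²; axis through the centre, so I = 0.013692 kg m².
Solid sphere: I_cm = (2/5)MR² = (2/5)(3.97)(0.249)² = 0.098458 kg m²; centre at d = 0.118 + 0.249 = 0.367 m, so I = I_cm + Md² gives I = 0.098458 + (3.97)(0.367)² = 0.63317 kg m².
Thin rod: I_cm = (1/12)ML² = (1/12)(4.83)(0.809)² = 0.26343 kg m²; centre at d = 0.118 + 0.249 + 0.249 + 0.4045 = 1.0205 m, so I = I_cm + Md² gives I = 0.26343 + (4.83)(1.0205)² = 5.2935 kg m².
Total I = 0.013692 + 0.63317 + 5.2935 = 5.9404 kg m².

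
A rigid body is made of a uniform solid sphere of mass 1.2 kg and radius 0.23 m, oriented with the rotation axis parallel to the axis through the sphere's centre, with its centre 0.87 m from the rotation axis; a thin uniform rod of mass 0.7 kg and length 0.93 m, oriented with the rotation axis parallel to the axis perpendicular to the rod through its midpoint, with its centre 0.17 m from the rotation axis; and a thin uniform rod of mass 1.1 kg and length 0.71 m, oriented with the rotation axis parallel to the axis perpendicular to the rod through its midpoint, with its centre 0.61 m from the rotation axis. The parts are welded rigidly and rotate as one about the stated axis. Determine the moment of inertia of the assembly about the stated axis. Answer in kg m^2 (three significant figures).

Solid sphere: I_cm = (2/5)MR² = (2/5)(1.2)(0.23)² = 0.025392 kg m^2; centre at d = 0.87 m, so the parallel axis theorem gives I = 0.025392 + (1.2)(0.87)² = 0.93367 kg m^2.
Thin rod: I_cm = (1/12)ML² = (1/12)(0.7)(0.93)² = 0.050453 kg m^2; centre at d = 0.17 m, so the parallel axis theorem gives I = 0.050453 + (0.7)(0.17)² = 0.070683 kg m^2.
Thin rod: I_cm = (1/12)ML² = (1/12)(1.1)(0.71)² = 0.046209 kg m^2; centre at d = 0.61 m, so the parallel axis theorem gives I = 0.046209 + (1.1)(0.61)² = 0.45552 kg m^2.
Total I = 0.93367 + 0.070683 + 0.45552 = 1.4599 kg m^2.

1.46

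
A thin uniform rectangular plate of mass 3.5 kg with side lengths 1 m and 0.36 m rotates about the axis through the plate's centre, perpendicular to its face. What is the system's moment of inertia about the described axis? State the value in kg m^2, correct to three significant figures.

0.329

I_cm = (1/12)M(a²+b²) = (1/12)(3.5)[(1)² + (0.36)²] = 0.32947 kg m^2; axis through the centre, so I = 0.32947 kg m^2.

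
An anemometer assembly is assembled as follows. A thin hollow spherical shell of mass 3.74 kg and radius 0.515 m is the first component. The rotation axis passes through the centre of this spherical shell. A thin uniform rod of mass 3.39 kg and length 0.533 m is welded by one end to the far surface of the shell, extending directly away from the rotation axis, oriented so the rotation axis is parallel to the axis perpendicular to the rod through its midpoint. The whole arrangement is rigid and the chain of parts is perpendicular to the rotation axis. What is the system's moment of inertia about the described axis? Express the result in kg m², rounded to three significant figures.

2.81

Spherical shell: I_cm = (2/3)MR² = (2/3)(3.74)(0.515)² = 0.66129 kg m²; axis through the centre, so I = 0.66129 kg m².
Thin rod: I_cm = (1/12)ML² = (1/12)(3.39)(0.533)² = 0.080255 kg m²; centre at d = 0.515 + 0.2665 = 0.7815 m, so the parallel axis theorem gives I = 0.080255 + (3.39)(0.7815)² = 2.1507 kg m².
Total I = 0.66129 + 2.1507 = 2.812 kg m².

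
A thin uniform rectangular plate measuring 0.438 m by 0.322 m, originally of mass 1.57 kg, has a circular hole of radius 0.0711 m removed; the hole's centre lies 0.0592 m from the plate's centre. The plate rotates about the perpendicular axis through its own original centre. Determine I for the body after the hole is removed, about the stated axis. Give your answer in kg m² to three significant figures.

Unpierced body about its centre: I₀ = (1/12)M(a²+b²) = (1/12)(1.57)[(0.438)² + (0.322)²] = 0.038665 kg m².
The removed disk has mass m = M·πr²/(ab) = (1.57)·π(0.0711)²/(0.438·0.322) = 0.17679 kg (same uniform areal density).
Its moment of inertia about the rotation axis (parallel-axis theorem): I_hole = (1/2)mr² + md² = (1/2)(0.17679)(0.0711)² + (0.17679)(0.0592)² = 0.0010664 kg m².
Treating the hole as negative mass, I = I₀ − I_hole = 0.038665 − 0.0010664 = 0.037598 kg m².

0.0376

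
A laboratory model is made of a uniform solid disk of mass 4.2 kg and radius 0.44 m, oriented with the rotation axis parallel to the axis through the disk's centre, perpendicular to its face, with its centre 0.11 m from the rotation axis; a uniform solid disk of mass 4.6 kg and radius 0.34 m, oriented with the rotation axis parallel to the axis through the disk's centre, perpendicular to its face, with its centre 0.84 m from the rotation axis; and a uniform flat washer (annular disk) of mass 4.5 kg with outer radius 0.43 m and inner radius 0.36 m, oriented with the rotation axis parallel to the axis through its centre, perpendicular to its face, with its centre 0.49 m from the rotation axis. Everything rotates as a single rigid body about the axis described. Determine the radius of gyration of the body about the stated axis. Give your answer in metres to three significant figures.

Solid disk: I_cm = (1/2)MR² = (1/2)(4.2)(0.44)² = 0.40656 kg m^2; centre at d = 0.11 m, so the parallel axis theorem gives I = 0.40656 + (4.2)(0.11)² = 0.45738 kg m^2.
Solid disk: I_cm = (1/2)MR² = (1/2)(4.6)(0.34)² = 0.26588 kg m^2; centre at d = 0.84 m, so the parallel axis theorem gives I = 0.26588 + (4.6)(0.84)² = 3.5116 kg m^2.
Annular disk: I_cm = (1/2)M(R²+r²) = (1/2)(4.5)[(0.43)² + (0.36)²] = 0.70762 kg m^2; centre at d = 0.49 m, so the parallel axis theorem gives I = 0.70762 + (4.5)(0.49)² = 1.7881 kg m^2.
Total I = 5.7571 kg m^2; total mass M = 13.3 kg.
k = √(I/M) = √(5.7571/13.3) = 0.65792 m.

0.658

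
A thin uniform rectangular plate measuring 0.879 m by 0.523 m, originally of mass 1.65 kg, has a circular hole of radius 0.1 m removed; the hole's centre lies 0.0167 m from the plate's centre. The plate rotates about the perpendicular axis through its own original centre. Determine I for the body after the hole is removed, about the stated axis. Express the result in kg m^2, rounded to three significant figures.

0.143

Unpierced body about its centre: I₀ = (1/12)M(a²+b²) = (1/12)(1.65)[(0.879)² + (0.523)²] = 0.14385 kg m^2.
The removed disk has mass m = M·πr²/(ab) = (1.65)·π(0.1)²/(0.879·0.523) = 0.11276 kg (same uniform areal density).
Its moment of inertia about the rotation axis (parallel-axis theorem): I_hole = (1/2)mr² + md² = (1/2)(0.11276)(0.1)² + (0.11276)(0.0167)² = 0.00059523 kg m^2.
Treating the hole as negative mass, I = I₀ − I_hole = 0.14385 − 0.00059523 = 0.14325 kg m^2.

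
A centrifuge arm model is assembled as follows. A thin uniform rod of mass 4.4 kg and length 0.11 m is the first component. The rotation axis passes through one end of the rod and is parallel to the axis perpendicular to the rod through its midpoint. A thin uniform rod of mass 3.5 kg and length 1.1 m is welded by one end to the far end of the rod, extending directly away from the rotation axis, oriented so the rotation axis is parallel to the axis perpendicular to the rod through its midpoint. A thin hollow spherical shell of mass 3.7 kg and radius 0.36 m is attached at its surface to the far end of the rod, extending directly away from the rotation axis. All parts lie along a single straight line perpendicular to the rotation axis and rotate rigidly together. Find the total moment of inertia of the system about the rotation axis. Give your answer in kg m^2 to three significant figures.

11.3

Thin rod: I_cm = (1/12)ML² = (1/12)(4.4)(0.11)² = 0.0044367 kg m^2; centre at d = 0.055 m, so the parallel axis theorem gives I = 0.0044367 + (4.4)(0.055)² = 0.017747 kg m^2.
Thin rod: I_cm = (1/12)ML² = (1/12)(3.5)(1.1)² = 0.35292 kg m^2; centre at d = 0.055 + 0.055 + 0.55 = 0.66 m, so the parallel axis theorem gives I = 0.35292 + (3.5)(0.66)² = 1.8775 kg m^2.
Spherical shell: I_cm = (2/3)MR² = (2/3)(3.7)(0.36)² = 0.31968 kg m^2; centre at d = 0.055 + 0.055 + 0.55 + 0.55 + 0.36 = 1.57 m, so the parallel axis theorem gives I = 0.31968 + (3.7)(1.57)² = 9.4398 kg m^2.
Total I = 0.017747 + 1.8775 + 9.4398 = 11.335 kg m^2.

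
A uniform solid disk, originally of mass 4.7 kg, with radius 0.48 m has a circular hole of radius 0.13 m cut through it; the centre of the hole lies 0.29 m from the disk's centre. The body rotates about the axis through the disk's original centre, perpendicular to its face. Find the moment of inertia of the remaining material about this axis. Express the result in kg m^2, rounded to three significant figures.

Unpierced body about its centre: I₀ = (1/2)MR² = (1/2)(4.7)(0.48)² = 0.54144 kg m^2.
The removed disk has mass m = M·(r/R)² = (4.7)(0.13/0.48)² = 0.34475 kg (same uniform areal density).
Its moment of inertia about the rotation axis (parallel-axis theorem): I_hole = (1/2)mr² + md² = (1/2)(0.34475)(0.13)² + (0.34475)(0.29)² = 0.031906 kg m^2.
Treating the hole as negative mass, I = I₀ − I_hole = 0.54144 − 0.031906 = 0.50953 kg m^2.

0.510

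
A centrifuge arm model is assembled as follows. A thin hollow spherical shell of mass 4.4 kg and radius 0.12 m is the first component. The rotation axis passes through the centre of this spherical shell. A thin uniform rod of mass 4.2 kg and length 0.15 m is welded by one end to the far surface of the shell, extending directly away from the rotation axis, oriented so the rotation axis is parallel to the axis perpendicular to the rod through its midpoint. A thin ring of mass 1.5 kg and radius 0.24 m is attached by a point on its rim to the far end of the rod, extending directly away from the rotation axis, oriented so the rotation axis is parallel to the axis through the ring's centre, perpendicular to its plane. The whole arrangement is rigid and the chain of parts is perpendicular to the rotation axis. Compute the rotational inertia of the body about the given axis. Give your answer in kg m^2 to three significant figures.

Spherical shell: I_cm = (2/3)MR² = (2/3)(4.4)(0.12)² = 0.04224 kg m^2; axis through the centre, so I = 0.04224 kg m^2.
Thin rod: I_cm = (1/12)ML² = (1/12)(4.2)(0.15)² = 0.007875 kg m^2; centre at d = 0.12 + 0.075 = 0.195 m, so the parallel axis theorem gives I = 0.007875 + (4.2)(0.195)² = 0.16758 kg m^2.
Thin ring: I_cm = MR² = (1.5)(0.24)² = 0.0864 kg m^2; centre at d = 0.12 + 0.075 + 0.075 + 0.24 = 0.51 m, so the parallel axis theorem gives I = 0.0864 + (1.5)(0.51)² = 0.47655 kg m^2.
Total I = 0.04224 + 0.16758 + 0.47655 = 0.68637 kg m^2.

0.686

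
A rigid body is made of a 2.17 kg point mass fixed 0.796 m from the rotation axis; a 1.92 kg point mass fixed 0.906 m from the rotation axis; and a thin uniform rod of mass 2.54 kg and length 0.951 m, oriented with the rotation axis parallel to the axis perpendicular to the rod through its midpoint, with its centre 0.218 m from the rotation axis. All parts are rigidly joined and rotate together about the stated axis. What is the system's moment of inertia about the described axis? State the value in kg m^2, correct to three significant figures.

Point mass: I_cm = 0; centre at d = 0.796 m, so I = I_cm + Md² gives I = 0 + (2.17)(0.796)² = 1.3749 kg m^2.
Point mass: I_cm = 0; centre at d = 0.906 m, so I = I_cm + Md² gives I = 0 + (1.92)(0.906)² = 1.576 kg m^2.
Thin rod: I_cm = (1/12)ML² = (1/12)(2.54)(0.951)² = 0.19143 kg m^2; centre at d = 0.218 m, so I = I_cm + Md² gives I = 0.19143 + (2.54)(0.218)² = 0.31214 kg m^2.
Total I = 1.3749 + 1.576 + 0.31214 = 3.2631 kg m^2.

3.26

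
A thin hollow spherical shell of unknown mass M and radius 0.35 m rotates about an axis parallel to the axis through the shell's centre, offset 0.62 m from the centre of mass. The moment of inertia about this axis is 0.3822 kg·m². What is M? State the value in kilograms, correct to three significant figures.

I = I_cm + Md² = (2/3)MR² + Md² = M·[0.666667·(0.35)² + (0.62)²] = M·0.46607.
So M = 0.3822 / 0.46607 = 0.82005 kg.

0.820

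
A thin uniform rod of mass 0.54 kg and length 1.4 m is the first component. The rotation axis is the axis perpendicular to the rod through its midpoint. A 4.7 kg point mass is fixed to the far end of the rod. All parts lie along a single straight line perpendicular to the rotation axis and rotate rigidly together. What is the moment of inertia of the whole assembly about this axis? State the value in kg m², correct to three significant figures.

Thin rod: I_cm = (1/12)ML² = (1/12)(0.54)(1.4)² = 0.0882 kg m²; axis through the centre, so I = 0.0882 kg m².
Point mass: I_cm = 0; centre at d = 0.7 m, so I = I_cm + Md² gives I = 0 + (4.7)(0.7)² = 2.303 kg m².
Total I = 0.0882 + 2.303 = 2.3912 kg m².

2.39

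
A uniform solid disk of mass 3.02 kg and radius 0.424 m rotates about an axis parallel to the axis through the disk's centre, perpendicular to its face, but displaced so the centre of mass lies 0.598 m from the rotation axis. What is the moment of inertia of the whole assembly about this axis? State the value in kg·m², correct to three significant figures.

I_cm = (1/2)MR² = (1/2)(3.02)(0.424)² = 0.27146 kg·m²; centre at d = 0.598 m, so I = I_cm + Md² gives I = 0.27146 + (3.02)(0.598)² = 1.3514 kg·m².

1.35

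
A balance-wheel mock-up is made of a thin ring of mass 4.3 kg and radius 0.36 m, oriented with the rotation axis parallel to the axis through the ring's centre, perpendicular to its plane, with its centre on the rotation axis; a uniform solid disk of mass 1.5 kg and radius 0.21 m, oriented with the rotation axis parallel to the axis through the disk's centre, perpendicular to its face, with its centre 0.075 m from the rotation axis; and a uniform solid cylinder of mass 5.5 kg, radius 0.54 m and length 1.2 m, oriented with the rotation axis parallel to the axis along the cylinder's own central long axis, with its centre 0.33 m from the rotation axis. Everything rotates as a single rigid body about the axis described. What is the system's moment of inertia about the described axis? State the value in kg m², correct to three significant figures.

2.00

Thin ring: I_cm = MR² = (4.3)(0.36)² = 0.55728 kg m²; axis through the centre, so I = 0.55728 kg m².
Solid disk: I_cm = (1/2)MR² = (1/2)(1.5)(0.21)² = 0.033075 kg m²; centre at d = 0.075 m, so I = I_cm + Md² gives I = 0.033075 + (1.5)(0.075)² = 0.041512 kg m².
Solid cylinder: I_cm = (1/2)MR² = (1/2)(5.5)(0.54)² = 0.8019 kg m²; centre at d = 0.33 m, so I = I_cm + Md² gives I = 0.8019 + (5.5)(0.33)² = 1.4009 kg m².
Total I = 0.55728 + 0.041512 + 1.4009 = 1.9996 kg m².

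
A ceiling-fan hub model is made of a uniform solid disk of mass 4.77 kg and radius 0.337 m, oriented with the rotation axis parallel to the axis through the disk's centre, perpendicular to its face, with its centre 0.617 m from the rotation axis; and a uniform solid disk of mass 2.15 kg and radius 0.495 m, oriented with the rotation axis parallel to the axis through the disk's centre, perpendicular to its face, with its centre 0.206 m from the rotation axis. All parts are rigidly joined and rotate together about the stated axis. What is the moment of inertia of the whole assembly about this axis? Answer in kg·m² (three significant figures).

Solid disk: I_cm = (1/2)MR² = (1/2)(4.77)(0.337)² = 0.27086 kg·m²; centre at d = 0.617 m, so I = I_cm + Md² gives I = 0.27086 + (4.77)(0.617)² = 2.0867 kg·m².
Solid disk: I_cm = (1/2)MR² = (1/2)(2.15)(0.495)² = 0.2634 kg·m²; centre at d = 0.206 m, so I = I_cm + Md² gives I = 0.2634 + (2.15)(0.206)² = 0.35464 kg·m².
Total I = 2.0867 + 0.35464 = 2.4414 kg·m².

2.44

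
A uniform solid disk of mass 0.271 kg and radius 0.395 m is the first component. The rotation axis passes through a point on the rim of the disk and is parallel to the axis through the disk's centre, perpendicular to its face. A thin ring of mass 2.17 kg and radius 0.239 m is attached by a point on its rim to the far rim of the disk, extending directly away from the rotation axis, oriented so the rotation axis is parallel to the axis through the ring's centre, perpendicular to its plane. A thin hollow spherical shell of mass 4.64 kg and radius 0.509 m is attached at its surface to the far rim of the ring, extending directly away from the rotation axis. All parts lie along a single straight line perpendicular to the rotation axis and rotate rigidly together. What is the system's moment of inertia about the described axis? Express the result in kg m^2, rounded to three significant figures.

17.9

Solid disk: I_cm = (1/2)MR² = (1/2)(0.271)(0.395)² = 0.021141 kg m^2; centre at d = 0.395 m, so I = I_cm + Md² gives I = 0.021141 + (0.271)(0.395)² = 0.063424 kg m^2.
Thin ring: I_cm = MR² = (2.17)(0.239)² = 0.12395 kg m^2; centre at d = 0.395 + 0.395 + 0.239 = 1.029 m, so I = I_cm + Md² gives I = 0.12395 + (2.17)(1.029)² = 2.4216 kg m^2.
Spherical shell: I_cm = (2/3)MR² = (2/3)(4.64)(0.509)² = 0.80142 kg m^2; centre at d = 0.395 + 0.395 + 0.239 + 0.239 + 0.509 = 1.777 m, so I = I_cm + Md² gives I = 0.80142 + (4.64)(1.777)² = 15.453 kg m^2.
Total I = 0.063424 + 2.4216 + 15.453 = 17.938 kg m^2.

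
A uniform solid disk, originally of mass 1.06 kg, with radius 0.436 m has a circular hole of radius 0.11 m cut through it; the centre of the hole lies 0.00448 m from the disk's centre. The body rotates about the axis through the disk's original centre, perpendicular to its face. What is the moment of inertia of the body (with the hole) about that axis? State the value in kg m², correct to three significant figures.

Unpierced body about its centre: I₀ = (1/2)MR² = (1/2)(1.06)(0.436)² = 0.10075 kg m².
The removed disk has mass m = M·(r/R)² = (1.06)(0.11/0.436)² = 0.067471 kg (same uniform areal density).
Its moment of inertia about the rotation axis (parallel-axis theorem): I_hole = (1/2)mr² + md² = (1/2)(0.067471)(0.11)² + (0.067471)(0.00448)² = 0.00040955 kg m².
Treating the hole as negative mass, I = I₀ − I_hole = 0.10075 − 0.00040955 = 0.10034 kg m².

0.100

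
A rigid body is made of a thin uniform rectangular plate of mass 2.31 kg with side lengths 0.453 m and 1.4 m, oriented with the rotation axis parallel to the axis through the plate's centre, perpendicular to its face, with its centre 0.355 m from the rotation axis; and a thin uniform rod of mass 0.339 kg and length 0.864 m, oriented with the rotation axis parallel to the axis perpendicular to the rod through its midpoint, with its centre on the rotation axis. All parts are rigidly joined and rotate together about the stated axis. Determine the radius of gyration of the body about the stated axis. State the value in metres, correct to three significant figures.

0.525

Rectangular plate: I_cm = (1/12)M(a²+b²) = (1/12)(2.31)[(0.453)² + (1.4)²] = 0.4168 kg m^2; centre at d = 0.355 m, so I = I_cm + Md² gives I = 0.4168 + (2.31)(0.355)² = 0.70792 kg m^2.
Thin rod: I_cm = (1/12)ML² = (1/12)(0.339)(0.864)² = 0.021089 kg m^2; axis through the centre, so I = 0.021089 kg m^2.
Total I = 0.72901 kg m^2; total mass M = 2.649 kg.
k = √(I/M) = √(0.72901/2.649) = 0.5246 m.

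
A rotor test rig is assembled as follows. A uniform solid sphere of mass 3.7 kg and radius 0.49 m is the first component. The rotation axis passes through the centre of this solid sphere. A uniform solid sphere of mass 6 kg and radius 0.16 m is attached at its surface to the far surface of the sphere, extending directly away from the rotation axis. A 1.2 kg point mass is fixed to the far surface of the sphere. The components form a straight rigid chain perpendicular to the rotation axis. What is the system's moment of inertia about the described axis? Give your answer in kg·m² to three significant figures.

3.74

Solid sphere: I_cm = (2/5)MR² = (2/5)(3.7)(0.49)² = 0.35535 kg·m²; axis through the centre, so I = 0.35535 kg·m².
Solid sphere: I_cm = (2/5)MR² = (2/5)(6)(0.16)² = 0.06144 kg·m²; centre at d = 0.49 + 0.16 = 0.65 m, so the parallel axis theorem gives I = 0.06144 + (6)(0.65)² = 2.5964 kg·m².
Point mass: I_cm = 0; centre at d = 0.49 + 0.16 + 0.16 = 0.81 m, so the parallel axis theorem gives I = 0 + (1.2)(0.81)² = 0.78732 kg·m².
Total I = 0.35535 + 2.5964 + 0.78732 = 3.7391 kg·m².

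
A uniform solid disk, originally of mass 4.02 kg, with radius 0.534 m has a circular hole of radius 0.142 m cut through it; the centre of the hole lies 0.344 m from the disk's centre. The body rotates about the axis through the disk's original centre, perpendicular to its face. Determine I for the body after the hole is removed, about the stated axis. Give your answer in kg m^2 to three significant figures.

Unpierced body about its centre: I₀ = (1/2)MR² = (1/2)(4.02)(0.534)² = 0.57316 kg m^2.
The removed disk has mass m = M·(r/R)² = (4.02)(0.142/0.534)² = 0.28426 kg (same uniform areal density).
Its moment of inertia about the rotation axis (parallel-axis theorem): I_hole = (1/2)mr² + md² = (1/2)(0.28426)(0.142)² + (0.28426)(0.344)² = 0.036504 kg m^2.
Treating the hole as negative mass, I = I₀ − I_hole = 0.57316 − 0.036504 = 0.53666 kg m^2.

0.537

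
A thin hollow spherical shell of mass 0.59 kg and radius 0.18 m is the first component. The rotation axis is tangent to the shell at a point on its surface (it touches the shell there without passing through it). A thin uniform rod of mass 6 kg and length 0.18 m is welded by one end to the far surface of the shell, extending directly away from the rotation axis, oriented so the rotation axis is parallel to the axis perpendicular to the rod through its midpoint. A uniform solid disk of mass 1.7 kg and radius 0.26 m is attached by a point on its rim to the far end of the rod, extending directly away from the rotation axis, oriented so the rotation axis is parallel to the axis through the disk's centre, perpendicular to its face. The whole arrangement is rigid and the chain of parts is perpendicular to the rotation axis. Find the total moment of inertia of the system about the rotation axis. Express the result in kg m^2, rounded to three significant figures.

2.41

Spherical shell: I_cm = (2/3)MR² = (2/3)(0.59)(0.18)² = 0.012744 kg m^2; centre at d = 0.18 m, so the parallel axis theorem gives I = 0.012744 + (0.59)(0.18)² = 0.03186 kg m^2.
Thin rod: I_cm = (1/12)ML² = (1/12)(6)(0.18)² = 0.0162 kg m^2; centre at d = 0.18 + 0.18 + 0.09 = 0.45 m, so the parallel axis theorem gives I = 0.0162 + (6)(0.45)² = 1.2312 kg m^2.
Solid disk: I_cm = (1/2)MR² = (1/2)(1.7)(0.26)² = 0.05746 kg m^2; centre at d = 0.18 + 0.18 + 0.09 + 0.09 + 0.26 = 0.8 m, so the parallel axis theorem gives I = 0.05746 + (1.7)(0.8)² = 1.1455 kg m^2.
Total I = 0.03186 + 1.2312 + 1.1455 = 2.4085 kg m^2.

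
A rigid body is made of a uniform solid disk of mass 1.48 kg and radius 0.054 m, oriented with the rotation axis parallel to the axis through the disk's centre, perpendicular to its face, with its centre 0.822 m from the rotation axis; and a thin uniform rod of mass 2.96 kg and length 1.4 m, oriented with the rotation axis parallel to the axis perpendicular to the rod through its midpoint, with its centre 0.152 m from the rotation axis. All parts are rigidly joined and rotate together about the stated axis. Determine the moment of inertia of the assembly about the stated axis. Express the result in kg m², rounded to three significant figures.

1.55

Solid disk: I_cm = (1/2)MR² = (1/2)(1.48)(0.054)² = 0.0021578 kg m²; centre at d = 0.822 m, so I = I_cm + Md² gives I = 0.0021578 + (1.48)(0.822)² = 1.0022 kg m².
Thin rod: I_cm = (1/12)ML² = (1/12)(2.96)(1.4)² = 0.48347 kg m²; centre at d = 0.152 m, so I = I_cm + Md² gives I = 0.48347 + (2.96)(0.152)² = 0.55185 kg m².
Total I = 1.0022 + 0.55185 = 1.554 kg m².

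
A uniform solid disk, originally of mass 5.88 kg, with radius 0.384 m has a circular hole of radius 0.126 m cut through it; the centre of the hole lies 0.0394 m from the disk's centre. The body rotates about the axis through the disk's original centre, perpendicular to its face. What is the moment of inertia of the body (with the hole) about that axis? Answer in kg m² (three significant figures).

Unpierced body about its centre: I₀ = (1/2)MR² = (1/2)(5.88)(0.384)² = 0.43352 kg m².
The removed disk has mass m = M·(r/R)² = (5.88)(0.126/0.384)² = 0.63308 kg (same uniform areal density).
Its moment of inertia about the rotation axis (parallel-axis theorem): I_hole = (1/2)mr² + md² = (1/2)(0.63308)(0.126)² + (0.63308)(0.0394)² = 0.0060081 kg m².
Treating the hole as negative mass, I = I₀ − I_hole = 0.43352 − 0.0060081 = 0.42751 kg m².

0.428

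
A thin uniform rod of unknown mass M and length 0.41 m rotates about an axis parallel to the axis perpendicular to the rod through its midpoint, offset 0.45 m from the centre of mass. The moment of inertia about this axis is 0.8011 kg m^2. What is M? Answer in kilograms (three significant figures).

I = I_cm + Md² = (1/12)ML² + Md² = M·[0.0833333·(0.41)² + (0.45)²] = M·0.21651.
So M = 0.8011 / 0.21651 = 3.7001 kg.

3.70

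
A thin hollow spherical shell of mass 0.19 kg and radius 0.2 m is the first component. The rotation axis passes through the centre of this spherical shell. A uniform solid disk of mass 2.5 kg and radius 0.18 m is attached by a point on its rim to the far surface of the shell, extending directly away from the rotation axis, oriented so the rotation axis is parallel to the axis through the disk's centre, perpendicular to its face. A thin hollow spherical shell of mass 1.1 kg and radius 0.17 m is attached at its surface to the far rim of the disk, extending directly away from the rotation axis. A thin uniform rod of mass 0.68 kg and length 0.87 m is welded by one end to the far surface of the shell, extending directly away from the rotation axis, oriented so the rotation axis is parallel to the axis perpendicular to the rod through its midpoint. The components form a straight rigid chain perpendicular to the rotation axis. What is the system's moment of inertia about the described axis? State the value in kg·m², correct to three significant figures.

Spherical shell: I_cm = (2/3)MR² = (2/3)(0.19)(0.2)² = 0.0050667 kg·m²; axis through the centre, so I = 0.0050667 kg·m².
Solid disk: I_cm = (1/2)MR² = (1/2)(2.5)(0.18)² = 0.0405 kg·m²; centre at d = 0.2 + 0.18 = 0.38 m, so I = I_cm + Md² gives I = 0.0405 + (2.5)(0.38)² = 0.4015 kg·m².
Spherical shell: I_cm = (2/3)MR² = (2/3)(1.1)(0.17)² = 0.021193 kg·m²; centre at d = 0.2 + 0.18 + 0.18 + 0.17 = 0.73 m, so I = I_cm + Md² gives I = 0.021193 + (1.1)(0.73)² = 0.60738 kg·m².
Thin rod: I_cm = (1/12)ML² = (1/12)(0.68)(0.87)² = 0.042891 kg·m²; centre at d = 0.2 + 0.18 + 0.18 + 0.17 + 0.17 + 0.435 = 1.335 m, so I = I_cm + Md² gives I = 0.042891 + (0.68)(1.335)² = 1.2548 kg·m².
Total I = 0.0050667 + 0.4015 + 0.60738 + 1.2548 = 2.2688 kg·m².

2.27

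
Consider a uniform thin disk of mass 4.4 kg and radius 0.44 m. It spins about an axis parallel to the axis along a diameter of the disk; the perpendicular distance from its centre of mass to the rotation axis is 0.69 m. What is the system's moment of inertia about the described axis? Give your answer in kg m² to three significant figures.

I_cm = (1/4)MR² = (1/4)(4.4)(0.44)² = 0.21296 kg m²; centre at d = 0.69 m, so the parallel axis theorem gives I = 0.21296 + (4.4)(0.69)² = 2.3078 kg m².

2.31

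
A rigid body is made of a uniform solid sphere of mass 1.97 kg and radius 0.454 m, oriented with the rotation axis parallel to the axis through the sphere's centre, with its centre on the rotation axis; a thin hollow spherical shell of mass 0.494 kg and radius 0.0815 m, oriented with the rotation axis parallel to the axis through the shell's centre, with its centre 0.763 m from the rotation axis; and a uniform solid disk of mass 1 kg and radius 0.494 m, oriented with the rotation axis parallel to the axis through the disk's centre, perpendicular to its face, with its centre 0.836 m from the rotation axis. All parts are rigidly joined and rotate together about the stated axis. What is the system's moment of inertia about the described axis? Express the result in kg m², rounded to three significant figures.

1.27

Solid sphere: I_cm = (2/5)MR² = (2/5)(1.97)(0.454)² = 0.16242 kg m²; axis through the centre, so I = 0.16242 kg m².
Spherical shell: I_cm = (2/3)MR² = (2/3)(0.494)(0.0815)² = 0.0021875 kg m²; centre at d = 0.763 m, so I = I_cm + Md² gives I = 0.0021875 + (0.494)(0.763)² = 0.28978 kg m².
Solid disk: I_cm = (1/2)MR² = (1/2)(1)(0.494)² = 0.12202 kg m²; centre at d = 0.836 m, so I = I_cm + Md² gives I = 0.12202 + (1)(0.836)² = 0.82091 kg m².
Total I = 0.16242 + 0.28978 + 0.82091 = 1.2731 kg m².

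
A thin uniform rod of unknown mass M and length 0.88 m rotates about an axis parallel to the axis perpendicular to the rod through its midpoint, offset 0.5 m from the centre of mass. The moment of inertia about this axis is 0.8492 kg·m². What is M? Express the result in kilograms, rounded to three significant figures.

I = I_cm + Md² = (1/12)ML² + Md² = M·[0.0833333·(0.88)² + (0.5)²] = M·0.31453.
So M = 0.8492 / 0.31453 = 2.6999 kg.

2.70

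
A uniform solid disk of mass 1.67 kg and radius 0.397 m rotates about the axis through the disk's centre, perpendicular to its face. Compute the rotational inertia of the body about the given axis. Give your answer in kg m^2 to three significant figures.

I_cm = (1/2)MR² = (1/2)(1.67)(0.397)² = 0.1316 kg m^2; axis through the centre, so I = 0.1316 kg m^2.

0.132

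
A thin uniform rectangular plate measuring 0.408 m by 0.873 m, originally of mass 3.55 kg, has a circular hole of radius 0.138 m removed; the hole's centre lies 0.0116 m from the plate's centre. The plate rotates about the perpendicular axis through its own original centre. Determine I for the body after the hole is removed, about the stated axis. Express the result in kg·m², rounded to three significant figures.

Unpierced body about its centre: I₀ = (1/12)M(a²+b²) = (1/12)(3.55)[(0.408)² + (0.873)²] = 0.27471 kg·m².
The removed disk has mass m = M·πr²/(ab) = (3.55)·π(0.138)²/(0.408·0.873) = 0.5963 kg (same uniform areal density).
Its moment of inertia about the rotation axis (parallel-axis theorem): I_hole = (1/2)mr² + md² = (1/2)(0.5963)(0.138)² + (0.5963)(0.0116)² = 0.0057582 kg·m².
Treating the hole as negative mass, I = I₀ − I_hole = 0.27471 − 0.0057582 = 0.26895 kg·m².

0.269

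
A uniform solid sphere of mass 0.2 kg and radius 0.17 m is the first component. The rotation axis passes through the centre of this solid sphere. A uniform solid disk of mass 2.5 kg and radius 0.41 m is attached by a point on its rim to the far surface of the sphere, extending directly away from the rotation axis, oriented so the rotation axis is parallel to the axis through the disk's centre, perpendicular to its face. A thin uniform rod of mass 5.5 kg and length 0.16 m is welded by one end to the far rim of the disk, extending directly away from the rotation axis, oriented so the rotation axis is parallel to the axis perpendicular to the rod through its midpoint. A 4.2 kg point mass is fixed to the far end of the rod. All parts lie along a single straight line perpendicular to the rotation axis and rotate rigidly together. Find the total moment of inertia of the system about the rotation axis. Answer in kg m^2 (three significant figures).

Solid sphere: I_cm = (2/5)MR² = (2/5)(0.2)(0.17)² = 0.002312 kg m^2; axis through the centre, so I = 0.002312 kg m^2.
Solid disk: I_cm = (1/2)MR² = (1/2)(2.5)(0.41)² = 0.21012 kg m^2; centre at d = 0.17 + 0.41 = 0.58 m, so the parallel axis theorem gives I = 0.21012 + (2.5)(0.58)² = 1.0511 kg m^2.
Thin rod: I_cm = (1/12)ML² = (1/12)(5.5)(0.16)² = 0.011733 kg m^2; centre at d = 0.17 + 0.41 + 0.41 + 0.08 = 1.07 m, so the parallel axis theorem gives I = 0.011733 + (5.5)(1.07)² = 6.3087 kg m^2.
Point mass: I_cm = 0; centre at d = 0.17 + 0.41 + 0.41 + 0.08 + 0.08 = 1.15 m, so the parallel axis theorem gives I = 0 + (4.2)(1.15)² = 5.5545 kg m^2.
Total I = 0.002312 + 1.0511 + 6.3087 + 5.5545 = 12.917 kg m^2.

12.9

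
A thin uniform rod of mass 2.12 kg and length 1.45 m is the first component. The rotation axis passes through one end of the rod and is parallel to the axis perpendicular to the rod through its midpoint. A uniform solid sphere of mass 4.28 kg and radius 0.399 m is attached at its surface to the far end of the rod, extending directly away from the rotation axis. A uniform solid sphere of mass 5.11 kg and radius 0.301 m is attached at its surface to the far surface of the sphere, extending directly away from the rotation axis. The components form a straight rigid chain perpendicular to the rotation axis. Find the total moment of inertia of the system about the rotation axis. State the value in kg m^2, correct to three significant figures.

Thin rod: I_cm = (1/12)ML² = (1/12)(2.12)(1.45)² = 0.37144 kg m^2; centre at d = 0.725 m, so the parallel axis theorem gives I = 0.37144 + (2.12)(0.725)² = 1.4858 kg m^2.
Solid sphere: I_cm = (2/5)MR² = (2/5)(4.28)(0.399)² = 0.27255 kg m^2; centre at d = 0.725 + 0.725 + 0.399 = 1.849 m, so the parallel axis theorem gives I = 0.27255 + (4.28)(1.849)² = 14.905 kg m^2.
Solid sphere: I_cm = (2/5)MR² = (2/5)(5.11)(0.301)² = 0.18519 kg m^2; centre at d = 0.725 + 0.725 + 0.399 + 0.399 + 0.301 = 2.549 m, so the parallel axis theorem gives I = 0.18519 + (5.11)(2.549)² = 33.387 kg m^2.
Total I = 1.4858 + 14.905 + 33.387 = 49.778 kg m^2.

49.8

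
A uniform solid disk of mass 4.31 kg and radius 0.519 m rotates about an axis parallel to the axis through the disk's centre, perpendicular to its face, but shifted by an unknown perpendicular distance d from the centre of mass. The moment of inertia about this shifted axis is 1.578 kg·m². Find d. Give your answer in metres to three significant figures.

0.481

About the centre-of-mass axis, I_cm = (1/2)MR² = (1/2)(4.31)(0.519)² = 0.58047 kg·m².
Parallel axis theorem: I = I_cm + Md², so Md² = 1.578 − 0.58047 = 0.99753 kg·m².
d = √(0.99753 / 4.31) = 0.48109 m.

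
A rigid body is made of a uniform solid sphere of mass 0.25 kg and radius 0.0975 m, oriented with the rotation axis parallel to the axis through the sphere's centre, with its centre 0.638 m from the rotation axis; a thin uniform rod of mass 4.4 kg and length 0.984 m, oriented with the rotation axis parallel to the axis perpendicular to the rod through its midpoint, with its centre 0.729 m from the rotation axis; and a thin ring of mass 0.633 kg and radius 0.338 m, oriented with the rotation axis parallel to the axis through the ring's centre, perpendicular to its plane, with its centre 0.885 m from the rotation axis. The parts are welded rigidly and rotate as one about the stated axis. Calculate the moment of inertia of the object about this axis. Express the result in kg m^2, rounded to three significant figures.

3.36

Solid sphere: I_cm = (2/5)MR² = (2/5)(0.25)(0.0975)² = 0.00095063 kg m^2; centre at d = 0.638 m, so the parallel axis theorem gives I = 0.00095063 + (0.25)(0.638)² = 0.10271 kg m^2.
Thin rod: I_cm = (1/12)ML² = (1/12)(4.4)(0.984)² = 0.35503 kg m^2; centre at d = 0.729 m, so the parallel axis theorem gives I = 0.35503 + (4.4)(0.729)² = 2.6934 kg m^2.
Thin ring: I_cm = MR² = (0.633)(0.338)² = 0.072316 kg m^2; centre at d = 0.885 m, so the parallel axis theorem gives I = 0.072316 + (0.633)(0.885)² = 0.5681 kg m^2.
Total I = 0.10271 + 2.6934 + 0.5681 = 3.3642 kg m^2.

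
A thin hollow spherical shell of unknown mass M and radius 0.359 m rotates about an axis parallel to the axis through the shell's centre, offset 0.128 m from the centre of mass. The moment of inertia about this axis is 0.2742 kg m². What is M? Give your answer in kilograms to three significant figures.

2.68

I = I_cm + Md² = (2/3)MR² + Md² = M·[0.666667·(0.359)² + (0.128)²] = M·0.1023.
So M = 0.2742 / 0.1023 = 2.6802 kg.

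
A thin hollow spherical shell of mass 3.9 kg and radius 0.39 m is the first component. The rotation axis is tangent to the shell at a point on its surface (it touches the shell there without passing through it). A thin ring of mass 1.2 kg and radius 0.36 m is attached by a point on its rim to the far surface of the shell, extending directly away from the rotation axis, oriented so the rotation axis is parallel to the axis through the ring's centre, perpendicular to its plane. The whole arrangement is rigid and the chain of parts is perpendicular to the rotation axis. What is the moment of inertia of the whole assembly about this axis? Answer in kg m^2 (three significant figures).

2.70

Spherical shell: I_cm = (2/3)MR² = (2/3)(3.9)(0.39)² = 0.39546 kg m^2; centre at d = 0.39 m, so the parallel axis theorem gives I = 0.39546 + (3.9)(0.39)² = 0.98865 kg m^2.
Thin ring: I_cm = MR² = (1.2)(0.36)² = 0.15552 kg m^2; centre at d = 0.39 + 0.39 + 0.36 = 1.14 m, so the parallel axis theorem gives I = 0.15552 + (1.2)(1.14)² = 1.715 kg m^2.
Total I = 0.98865 + 1.715 = 2.7037 kg m^2.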